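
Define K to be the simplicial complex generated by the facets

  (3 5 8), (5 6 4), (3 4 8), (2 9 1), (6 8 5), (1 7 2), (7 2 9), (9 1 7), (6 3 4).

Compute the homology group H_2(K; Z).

K has 9 vertices, 16 edges, 9 triangles.
rank ∂_2 = 8, rank ∂_3 = 0 ⇒ b_2 = 9 − 8 − 0 = 1. So H_2 = Z.

H_2 = Z.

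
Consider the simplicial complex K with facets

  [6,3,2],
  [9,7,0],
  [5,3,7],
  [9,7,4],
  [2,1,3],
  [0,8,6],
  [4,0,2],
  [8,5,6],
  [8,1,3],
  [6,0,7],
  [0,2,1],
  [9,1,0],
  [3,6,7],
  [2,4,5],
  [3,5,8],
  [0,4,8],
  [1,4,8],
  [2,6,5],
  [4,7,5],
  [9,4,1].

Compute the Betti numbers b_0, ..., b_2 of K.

b_0 = 1, b_1 = 1, b_2 = 0.

Fix the vertex order 0 < 1 < 2 < 3 < 4 < 5 < 6 < 7 < 8 < 9 and write every simplex with vertices in increasing order. Then dim K = 2 and the simplices of K are:

  0-simplices (10): [0], [1], [2], [3], [4], [5], [6], [7], [8], [9]
  1-simplices (30): (30 of them)
  2-simplices (20): (20 of them)

Hence C_0 ≅ Z^10, C_1 ≅ Z^30, C_2 ≅ Z^20.

Boundary ∂_1: C_1 → C_0 is given by ∂[p,q] = [q] − [p]. For instance
  ∂[5,8] = [8] − [5].
The 10×30 boundary matrix has rank 9 and Smith normal form diag(1,1,1,1,1,1,1,1,1).

Boundary ∂_2: C_2 → C_1 acts by ∂[p,q,r] = [q,r] − [p,r] + [p,q]. For instance
  ∂[0,4,8] = [4,8] − [0,8] + [0,4],
  ∂[4,7,9] = [7,9] − [4,9] + [4,7].
The 30×20 boundary matrix has rank 20 and Smith normal form diag(1,1,1,1,1,1,1,1,1,1,1,1,1,1,1,1,1,1,1,2).

From H_k ≅ ker(∂_k) / im(∂_{k+1}) we obtain:

  H_0: rank C_0 − rank ∂_1 = 10 − 9 = 1, and the invariant factors of ∂_1 are all 1, so H_0 = Z.
  H_1: rank ker ∂_1 − rank ∂_2 = (30 − 9) − 20 = 1, and ∂_2 has invariant factor 2 > 1, so H_1 = Z ⊕ Z/2.
  H_2: rank ker ∂_2 − rank ∂_3 = (20 − 20) − 0 = 0, and there is no ∂_3, so H_2 = 0.

As a check, the Euler characteristic is 10 − 30 + 20 = 0, which agrees with 1 − 1 + 0 = 0.

Hence the Betti numbers are b_0 = 1, b_1 = 1, b_2 = 0.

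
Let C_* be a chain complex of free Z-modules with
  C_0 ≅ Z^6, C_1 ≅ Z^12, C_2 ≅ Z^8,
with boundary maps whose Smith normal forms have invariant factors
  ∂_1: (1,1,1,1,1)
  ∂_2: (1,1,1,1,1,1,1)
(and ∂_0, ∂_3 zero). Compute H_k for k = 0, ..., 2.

H_0: b_0 = 6 − 0 − 5 = 1; torsion from ∂_1 factors > 1: none. So H_0 ≅ Z.
H_1: b_1 = 12 − 5 − 7 = 0; torsion from ∂_2 factors > 1: none. So H_1 ≅ 0.
H_2: b_2 = 8 − 7 − 0 = 1; torsion from ∂_3 factors > 1: none. So H_2 ≅ Z.

H_0 ≅ Z,  H_1 = 0,  H_2 ≅ Z.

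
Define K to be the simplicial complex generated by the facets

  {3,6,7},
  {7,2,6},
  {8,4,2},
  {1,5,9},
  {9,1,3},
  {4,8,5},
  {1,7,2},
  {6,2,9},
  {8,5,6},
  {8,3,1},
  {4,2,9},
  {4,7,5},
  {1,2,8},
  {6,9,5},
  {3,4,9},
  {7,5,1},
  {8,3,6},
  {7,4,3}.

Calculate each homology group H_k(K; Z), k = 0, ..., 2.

H_0 ≅ Z,  H_1 ≅ Z^2,  H_2 ≅ Z.

Fix the vertex order 1 < 2 < 3 < 4 < 5 < 6 < 7 < 8 < 9 and write every simplex with vertices in increasing order. Then dim K = 2 and the simplices of K are:

  0-simplices (9): [1], [2], [3], [4], [5], [6], [7], [8], [9]
  1-simplices (27): (27 of them)
  2-simplices (18): [1,2,7], [1,2,8], [1,3,8], [1,3,9], [1,5,7], [1,5,9], [2,4,8], [2,4,9], [2,6,7], [2,6,9], [3,4,7], [3,4,9], [3,6,7], [3,6,8], [4,5,7], [4,5,8], [5,6,8], [5,6,9]

giving chain groups C_0 ≅ Z^9, C_1 ≅ Z^27, C_2 ≅ Z^18.

Boundary ∂_1: C_1 → C_0 is given by ∂[p,q] = [q] − [p].
The resulting 9×27 matrix has rank 8, and its Smith normal form has invariant factors (1,1,1,1,1,1,1,1).

The boundary map ∂_2: C_2 → C_1 acts by ∂[p,q,r] = [q,r] − [p,r] + [p,q]. For instance
  ∂[1,5,9] = [5,9] − [1,9] + [1,5],
  ∂[2,4,8] = [4,8] − [2,8] + [2,4].
As a 27×18 matrix over Z this has rank 17, with invariant factors (1,1,1,1,1,1,1,1,1,1,1,1,1,1,1,1,1).

Now H_k = ker ∂_k / im ∂_{k+1}, so:

  H_0: rank C_0 − rank ∂_1 = 9 − 8 = 1, and the invariant factors of ∂_1 are all 1, so H_0 ≅ Z.
  H_1: rank ker ∂_1 − rank ∂_2 = (27 − 8) − 17 = 2, and the invariant factors of ∂_2 are all 1, so H_1 ≅ Z^2.
  H_2: rank ker ∂_2 − rank ∂_3 = (18 − 17) − 0 = 1, and there is no ∂_3, so H_2 ≅ Z.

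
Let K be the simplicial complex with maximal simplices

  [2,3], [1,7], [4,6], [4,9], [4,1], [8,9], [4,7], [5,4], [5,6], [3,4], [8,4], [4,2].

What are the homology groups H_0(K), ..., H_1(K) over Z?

H_0 = Z,  H_1 = Z^4.

We work with the vertex ordering 1 < 2 < 3 < 4 < 5 < 6 < 7 < 8 < 9. The simplices of K, each written with vertices in increasing order, are:

  0-simplices (9): [1], [2], [3], [4], [5], [6], [7], [8], [9]
  1-simplices (12): [1,4], [1,7], [2,3], [2,4], [3,4], [4,5], [4,6], [4,7], [4,8], [4,9], [5,6], [8,9]

Hence C_0 ≅ Z^9, C_1 ≅ Z^12.

∂_1: C_1 → C_0 sends each edge [p,q] (with p < q) to q − p. For instance
  ∂[4,7] = [7] − [4].
This gives a 9×12 integer matrix of rank 8; reducing to Smith normal form yields diagonal entries (1,1,1,1,1,1,1,1).

Now H_k = ker ∂_k / im ∂_{k+1}, so:

  H_0: rank C_0 − rank ∂_1 = 9 − 8 = 1, and the invariant factors of ∂_1 are all 1, so H_0 ≅ Z.
  H_1: rank ker ∂_1 − rank ∂_2 = (12 − 8) − 0 = 4, and there is no ∂_2, so H_1 ≅ Z^4.

As a check, the Euler characteristic is 9 − 12 = -3, which agrees with 1 − 4 = -3.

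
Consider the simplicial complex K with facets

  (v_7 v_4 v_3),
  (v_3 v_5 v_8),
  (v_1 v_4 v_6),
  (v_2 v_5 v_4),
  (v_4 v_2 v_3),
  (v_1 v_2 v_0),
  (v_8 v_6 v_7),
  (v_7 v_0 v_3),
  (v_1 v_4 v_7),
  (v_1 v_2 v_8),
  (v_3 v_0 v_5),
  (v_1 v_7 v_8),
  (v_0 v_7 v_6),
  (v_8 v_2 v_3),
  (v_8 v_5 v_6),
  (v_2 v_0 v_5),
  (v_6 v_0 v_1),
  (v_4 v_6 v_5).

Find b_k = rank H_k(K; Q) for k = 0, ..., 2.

b_0 = 1, b_1 = 1, b_2 = 0.

Take the total order v_0 < v_1 < v_2 < v_3 < v_4 < v_5 < v_6 < v_7 < v_8 on the vertex set. Then K (dimension 2) consists of the simplices:

  0-simplices (9): [v_0], [v_1], [v_2], [v_3], [v_4], [v_5], [v_6], [v_7], [v_8]
  1-simplices (27): (27 of them)
  2-simplices (18): (18 of them)

giving chain groups C_0 ≅ Z^9, C_1 ≅ Z^27, C_2 ≅ Z^18.

∂_1: C_1 → C_0 maps an edge to its endpoints' difference, ∂[p,q] = q − p.
This gives a 9×27 integer matrix of rank 8; reducing to Smith normal form yields diagonal entries (1,1,1,1,1,1,1,1).

The boundary map ∂_2: C_2 → C_1 maps a triangle to the signed sum of its edges. For instance
  ∂[v_2,v_3,v_4] = [v_3,v_4] − [v_2,v_4] + [v_2,v_3],
  ∂[v_6,v_7,v_8] = [v_7,v_8] − [v_6,v_8] + [v_6,v_7].
This gives a 27×18 integer matrix of rank 18; reducing to Smith normal form yields diagonal entries (1,1,1,1,1,1,1,1,1,1,1,1,1,1,1,1,1,2).

Reading off H_k = ker ∂_k / im ∂_{k+1}:

  H_0: rank C_0 − rank ∂_1 = 9 − 8 = 1, and the invariant factors of ∂_1 are all 1, so H_0 ≅ Z.
  H_1: rank ker ∂_1 − rank ∂_2 = (27 − 8) − 18 = 1, and ∂_2 has invariant factor 2 > 1, so H_1 ≅ Z ⊕ Z/2Z.
  H_2: rank ker ∂_2 − rank ∂_3 = (18 − 18) − 0 = 0, and there is no ∂_3, so H_2 ≅ 0.

As a check, the Euler characteristic is 9 − 27 + 18 = 0, which agrees with 1 − 1 + 0 = 0.
(K is a triangulation of the Klein bottle.)

Hence the Betti numbers are b_0 = 1, b_1 = 1, b_2 = 0.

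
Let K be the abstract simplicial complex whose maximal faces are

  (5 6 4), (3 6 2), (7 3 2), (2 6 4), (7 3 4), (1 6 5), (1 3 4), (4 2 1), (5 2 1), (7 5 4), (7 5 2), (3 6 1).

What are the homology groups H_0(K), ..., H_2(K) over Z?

We work with the vertex ordering 1 < 2 < 3 < 4 < 5 < 6 < 7. The simplices of K, each written with vertices in increasing order, are:

  0-simplices (7): [1], [2], [3], [4], [5], [6], [7]
  1-simplices (18): [1,2], [1,3], [1,4], [1,5], [1,6], [2,3], [2,4], [2,5], [2,6], [2,7], [3,4], [3,6], [3,7], [4,5], [4,6], [4,7], [5,6], [5,7]
  2-simplices (12): [1,2,4], [1,2,5], [1,3,4], [1,3,6], [1,5,6], [2,3,6], [2,3,7], [2,4,6], [2,5,7], [3,4,7], [4,5,6], [4,5,7]

so the chain groups are C_0 ≅ Z^7, C_1 ≅ Z^18, C_2 ≅ Z^12.

∂_1: C_1 → C_0 maps an edge to its endpoints' difference, ∂[p,q] = q − p.
This gives a 7×18 integer matrix of rank 6; reducing to Smith normal form yields diagonal entries (1,1,1,1,1,1).

Boundary ∂_2: C_2 → C_1 sends each 2-simplex [p,q,r] to [q,r] − [p,r] + [p,q]. For instance
  ∂[2,3,6] = [3,6] − [2,6] + [2,3],
  ∂[1,2,5] = [2,5] − [1,5] + [1,2].
This gives a 18×12 integer matrix of rank 12; reducing to Smith normal form yields diagonal entries (1,1,1,1,1,1,1,1,1,1,1,2).

Now H_k = ker ∂_k / im ∂_{k+1}, so:

  H_0: rank C_0 − rank ∂_1 = 7 − 6 = 1, and the invariant factors of ∂_1 are all 1, so H_0 = Z.
  H_1: rank ker ∂_1 − rank ∂_2 = (18 − 6) − 12 = 0, and ∂_2 has invariant factor 2 > 1, so H_1 = Z_2.
  H_2: rank ker ∂_2 − rank ∂_3 = (12 − 12) − 0 = 0, and there is no ∂_3, so H_2 = 0.

(K is a triangulation of the real projective plane RP^2.)

H_0 ≅ Z,  H_1 ≅ Z_2,  H_2 = 0.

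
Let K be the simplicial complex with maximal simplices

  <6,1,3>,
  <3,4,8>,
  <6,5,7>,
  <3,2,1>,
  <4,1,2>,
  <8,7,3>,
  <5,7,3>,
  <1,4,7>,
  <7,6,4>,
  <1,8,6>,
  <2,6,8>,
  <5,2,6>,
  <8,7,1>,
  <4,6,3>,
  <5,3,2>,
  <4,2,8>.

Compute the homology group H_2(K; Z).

H_2 ≅ Z.

Fix the vertex order 1 < 2 < 3 < 4 < 5 < 6 < 7 < 8 and write every simplex with vertices in increasing order. Then dim K = 2 and the simplices of K are:

  0-simplices (8): [1], [2], [3], [4], [5], [6], [7], [8]
  1-simplices (24): (24 of them)
  2-simplices (16): [1,2,3], [1,2,4], [1,3,6], [1,4,7], [1,6,8], [1,7,8], [2,3,5], [2,4,8], [2,5,6], [2,6,8], [3,4,6], [3,4,8], [3,5,7], [3,7,8], [4,6,7], [5,6,7]

giving chain groups C_0 ≅ Z^8, C_1 ≅ Z^24, C_2 ≅ Z^16.

The boundary map ∂_1: C_1 → C_0 is given by ∂[p,q] = [q] − [p]. For instance
  ∂[4,6] = [6] − [4].
This gives a 8×24 integer matrix of rank 7; reducing to Smith normal form yields diagonal entries (1,1,1,1,1,1,1).

The boundary map ∂_2: C_2 → C_1 acts by ∂[p,q,r] = [q,r] − [p,r] + [p,q]. For instance
  ∂[2,3,5] = [3,5] − [2,5] + [2,3],
  ∂[4,6,7] = [6,7] − [4,7] + [4,6].
This gives a 24×16 integer matrix of rank 15; reducing to Smith normal form yields diagonal entries (1,1,1,1,1,1,1,1,1,1,1,1,1,1,1).

Now H_k = ker ∂_k / im ∂_{k+1}, so:

  H_2: rank ker ∂_2 − rank ∂_3 = (16 − 15) − 0 = 1, and there is no ∂_3, so H_2 = Z.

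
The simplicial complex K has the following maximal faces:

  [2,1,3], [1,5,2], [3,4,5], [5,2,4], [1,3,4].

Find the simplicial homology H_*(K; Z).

H_0 = Z,  H_1 = Z,  H_2 = 0.

Fix the vertex order 1 < 2 < 3 < 4 < 5 and write every simplex with vertices in increasing order. Then dim K = 2 and the simplices of K are:

  0-simplices (5): [1], [2], [3], [4], [5]
  1-simplices (10): [1,2], [1,3], [1,4], [1,5], [2,3], [2,4], [2,5], [3,4], [3,5], [4,5]
  2-simplices (5): [1,2,3], [1,2,5], [1,3,4], [2,4,5], [3,4,5]

giving chain groups C_0 ≅ Z^5, C_1 ≅ Z^10, C_2 ≅ Z^5.

The boundary map ∂_1: C_1 → C_0 sends each edge [p,q] (with p < q) to q − p.
As a 5×10 matrix over Z this has rank 4, with invariant factors (1,1,1,1).

The boundary map ∂_2: C_2 → C_1 sends each 2-simplex [p,q,r] to [q,r] − [p,r] + [p,q]. For instance
  ∂[3,4,5] = [4,5] − [3,5] + [3,4],
  ∂[1,2,3] = [2,3] − [1,3] + [1,2].
As a 10×5 matrix over Z this has rank 5, with invariant factors (1,1,1,1,1).

Now H_k = ker ∂_k / im ∂_{k+1}, so:

  H_0: rank C_0 − rank ∂_1 = 5 − 4 = 1, and the invariant factors of ∂_1 are all 1, so H_0 = Z.
  H_1: rank ker ∂_1 − rank ∂_2 = (10 − 4) − 5 = 1, and the invariant factors of ∂_2 are all 1, so H_1 = Z.
  H_2: rank ker ∂_2 − rank ∂_3 = (5 − 5) − 0 = 0, and there is no ∂_3, so H_2 = 0.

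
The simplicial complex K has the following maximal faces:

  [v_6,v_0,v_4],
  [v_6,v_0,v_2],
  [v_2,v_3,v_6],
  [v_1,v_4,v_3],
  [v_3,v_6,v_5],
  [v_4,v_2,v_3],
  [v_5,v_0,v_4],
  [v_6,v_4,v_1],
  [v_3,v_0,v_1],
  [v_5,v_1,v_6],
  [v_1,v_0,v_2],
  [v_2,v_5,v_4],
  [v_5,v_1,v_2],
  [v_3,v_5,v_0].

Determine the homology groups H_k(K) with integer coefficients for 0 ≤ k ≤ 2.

H_0 ≅ Z,  H_1 ≅ Z^2,  H_2 ≅ Z.

Fix the vertex order v_0 < v_1 < v_2 < v_3 < v_4 < v_5 < v_6 and write every simplex with vertices in increasing order. Then dim K = 2 and the simplices of K are:

  0-simplices (7): [v_0], [v_1], [v_2], [v_3], [v_4], [v_5], [v_6]
  1-simplices (21): (21 of them)
  2-simplices (14): (14 of them)

so the chain groups are C_0 ≅ Z^7, C_1 ≅ Z^21, C_2 ≅ Z^14.

∂_1: C_1 → C_0 is given by ∂[p,q] = [q] − [p]. For instance
  ∂[v_3,v_4] = [v_4] − [v_3].
As a 7×21 matrix over Z this has rank 6, with invariant factors (1,1,1,1,1,1).

∂_2: C_2 → C_1 sends each 2-simplex [p,q,r] to [q,r] − [p,r] + [p,q]. For instance
  ∂[v_0,v_4,v_6] = [v_4,v_6] − [v_0,v_6] + [v_0,v_4],
  ∂[v_3,v_5,v_6] = [v_5,v_6] − [v_3,v_6] + [v_3,v_5].
As a 21×14 matrix over Z this has rank 13, with invariant factors (1,1,1,1,1,1,1,1,1,1,1,1,1).

Now H_k = ker ∂_k / im ∂_{k+1}, so:

  H_0: rank C_0 − rank ∂_1 = 7 − 6 = 1, and the invariant factors of ∂_1 are all 1, so H_0 = Z.
  H_1: rank ker ∂_1 − rank ∂_2 = (21 − 6) − 13 = 2, and the invariant factors of ∂_2 are all 1, so H_1 = Z^2.
  H_2: rank ker ∂_2 − rank ∂_3 = (14 − 13) − 0 = 1, and there is no ∂_3, so H_2 = Z.

As a check, the Euler characteristic is 7 − 21 + 14 = 0, which agrees with 1 − 2 + 1 = 0.
(K is a triangulation of the torus T^2.)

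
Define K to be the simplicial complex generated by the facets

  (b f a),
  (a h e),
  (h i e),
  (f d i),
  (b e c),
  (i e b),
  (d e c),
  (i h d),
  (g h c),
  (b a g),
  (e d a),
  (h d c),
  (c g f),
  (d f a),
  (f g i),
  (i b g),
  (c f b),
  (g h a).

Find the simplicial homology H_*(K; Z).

Fix the vertex order a < b < c < d < e < f < g < h < i and write every simplex with vertices in increasing order. Then dim K = 2 and the simplices of K are:

  0-simplices (9): a, b, c, d, e, f, g, h, i
  1-simplices (27): ab, ad, ae, af, ag, ah, bc, be, bf, bg, bi, cd, ce, cf, cg, ch, de, df, dh, di, eh, ei, fg, fi, gh, gi, hi
  2-simplices (18): abf, abg, ade, adf, aeh, agh, bce, bcf, bei, bgi, cde, cdh, cfg, cgh, dfi, dhi, ehi, fgi

so the chain groups are C_0 ≅ Z^9, C_1 ≅ Z^27, C_2 ≅ Z^18.

The boundary map ∂_1: C_1 → C_0 sends each edge [p,q] (with p < q) to q − p. For instance
  ∂bf = f − b.
The resulting 9×27 matrix has rank 8, and its Smith normal form has invariant factors (1,1,1,1,1,1,1,1).

Boundary ∂_2: C_2 → C_1 maps a triangle to the signed sum of its edges. For instance
  ∂agh = gh − ah + ag,
  ∂ade = de − ae + ad.
The 27×18 boundary matrix has rank 18 and Smith normal form diag(1,1,1,1,1,1,1,1,1,1,1,1,1,1,1,1,1,2).

Now H_k = ker ∂_k / im ∂_{k+1}, so:

  H_0: rank C_0 − rank ∂_1 = 9 − 8 = 1, and the invariant factors of ∂_1 are all 1, so H_0 = Z.
  H_1: rank ker ∂_1 − rank ∂_2 = (27 − 8) − 18 = 1, and ∂_2 has invariant factor 2 > 1, so H_1 = Z ⊕ Z/2Z.
  H_2: rank ker ∂_2 − rank ∂_3 = (18 − 18) − 0 = 0, and there is no ∂_3, so H_2 = 0.

H_0 = Z,  H_1 = Z ⊕ Z/2Z,  H_2 = 0.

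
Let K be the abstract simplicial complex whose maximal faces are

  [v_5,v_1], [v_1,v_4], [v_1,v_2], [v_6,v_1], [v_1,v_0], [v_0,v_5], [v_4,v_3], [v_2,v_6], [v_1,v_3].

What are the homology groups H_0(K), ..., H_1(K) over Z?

H_0 = Z,  H_1 = Z^3.

Fix the vertex order v_0 < v_1 < v_2 < v_3 < v_4 < v_5 < v_6 and write every simplex with vertices in increasing order. Then dim K = 1 and the simplices of K are:

  0-simplices (7): [v_0], [v_1], [v_2], [v_3], [v_4], [v_5], [v_6]
  1-simplices (9): [v_0,v_1], [v_0,v_5], [v_1,v_2], [v_1,v_3], [v_1,v_4], [v_1,v_5], [v_1,v_6], [v_2,v_6], [v_3,v_4]

so the chain groups are C_0 ≅ Z^7, C_1 ≅ Z^9.

The boundary map ∂_1: C_1 → C_0 sends each edge [p,q] (with p < q) to q − p. For instance
  ∂[v_2,v_6] = [v_6] − [v_2].
The resulting 7×9 matrix has rank 6, and its Smith normal form has invariant factors (1,1,1,1,1,1).

Computing H_k = (kernel of ∂_k) / (image of ∂_{k+1}):

  H_0: rank C_0 − rank ∂_1 = 7 − 6 = 1, and the invariant factors of ∂_1 are all 1, so H_0 ≅ Z.
  H_1: rank ker ∂_1 − rank ∂_2 = (9 − 6) − 0 = 3, and there is no ∂_2, so H_1 ≅ Z^3.

As a check, the Euler characteristic is 7 − 9 = -2, which agrees with 1 − 3 = -2.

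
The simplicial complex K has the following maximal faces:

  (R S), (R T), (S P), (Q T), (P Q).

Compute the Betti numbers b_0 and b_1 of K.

Order the vertices as P < Q < R < S < T. Listing each simplex with vertices in this order, K has dimension 1 with simplices:

  0-simplices (5): P, Q, R, S, T
  1-simplices (5): PQ, PS, QT, RS, RT

giving chain groups C_0 ≅ Z^5, C_1 ≅ Z^5.

The boundary map ∂_1: C_1 → C_0 sends each edge [p,q] (with p < q) to q − p. For instance
  ∂PS = S − P.
The 5×5 boundary matrix has rank 4 and Smith normal form diag(1,1,1,1).

Now H_k = ker ∂_k / im ∂_{k+1}, so:

  H_0: rank C_0 − rank ∂_1 = 5 − 4 = 1, and the invariant factors of ∂_1 are all 1, so H_0 ≅ Z.
  H_1: rank ker ∂_1 − rank ∂_2 = (5 − 4) − 0 = 1, and there is no ∂_2, so H_1 ≅ Z.

Hence the Betti numbers are b_0 = 1, b_1 = 1.

b_0 = 1, b_1 = 1.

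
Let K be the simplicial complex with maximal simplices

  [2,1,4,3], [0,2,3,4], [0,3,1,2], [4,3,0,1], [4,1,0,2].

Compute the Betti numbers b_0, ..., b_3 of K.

We work with the vertex ordering 0 < 1 < 2 < 3 < 4. The simplices of K, each written with vertices in increasing order, are:

  0-simplices (5): [0], [1], [2], [3], [4]
  1-simplices (10): [0,1], [0,2], [0,3], [0,4], [1,2], [1,3], [1,4], [2,3], [2,4], [3,4]
  2-simplices (10): [0,1,2], [0,1,3], [0,1,4], [0,2,3], [0,2,4], [0,3,4], [1,2,3], [1,2,4], [1,3,4], [2,3,4]
  3-simplices (5): [0,1,2,3], [0,1,2,4], [0,1,3,4], [0,2,3,4], [1,2,3,4]

Hence C_0 ≅ Z^5, C_1 ≅ Z^10, C_2 ≅ Z^10, C_3 ≅ Z^5.

Boundary ∂_1: C_1 → C_0 is given by ∂[p,q] = [q] − [p]. For instance
  ∂[1,4] = [4] − [1].
As a 5×10 matrix over Z this has rank 4, with invariant factors (1,1,1,1).

∂_2: C_2 → C_1 sends each 2-simplex [p,q,r] to [q,r] − [p,r] + [p,q]. For instance
  ∂[1,2,3] = [2,3] − [1,3] + [1,2],
  ∂[0,2,3] = [2,3] − [0,3] + [0,2].
The 10×10 boundary matrix has rank 6 and Smith normal form diag(1,1,1,1,1,1).

The boundary map ∂_3: C_3 → C_2 sends each 3-simplex σ to the alternating sum Σ_i (−1)^i (σ with its i-th vertex removed). For instance
  ∂[0,1,2,3] = [1,2,3] − [0,2,3] + [0,1,3] − [0,1,2],
  ∂[0,2,3,4] = [2,3,4] − [0,3,4] + [0,2,4] − [0,2,3].
As a 10×5 matrix over Z this has rank 4, with invariant factors (1,1,1,1).

Now H_k = ker ∂_k / im ∂_{k+1}, so:

  H_0: rank C_0 − rank ∂_1 = 5 − 4 = 1, and the invariant factors of ∂_1 are all 1, so H_0 ≅ Z.
  H_1: rank ker ∂_1 − rank ∂_2 = (10 − 4) − 6 = 0, and the invariant factors of ∂_2 are all 1, so H_1 ≅ 0.
  H_2: rank ker ∂_2 − rank ∂_3 = (10 − 6) − 4 = 0, and the invariant factors of ∂_3 are all 1, so H_2 ≅ 0.
  H_3: rank ker ∂_3 − rank ∂_4 = (5 − 4) − 0 = 1, and there is no ∂_4, so H_3 ≅ Z.

(K is a triangulation of the 3-sphere S^3.)

Hence the Betti numbers are b_0 = 1, b_1 = 0, b_2 = 0, b_3 = 1.

b_0 = 1, b_1 = 0, b_2 = 0, b_3 = 1.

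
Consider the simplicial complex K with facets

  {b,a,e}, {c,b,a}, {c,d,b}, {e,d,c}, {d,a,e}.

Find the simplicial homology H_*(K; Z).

K has 5 vertices, 10 edges, 5 triangles.
rank ∂_0 = 0, rank ∂_1 = 4 ⇒ b_0 = 5 − 0 − 4 = 1; all invariant factors of ∂_1 are 1 so no torsion. So H_0 = Z.
rank ∂_1 = 4, rank ∂_2 = 5 ⇒ b_1 = 10 − 4 − 5 = 1; all invariant factors of ∂_2 are 1 so no torsion. So H_1 = Z.
rank ∂_2 = 5, rank ∂_3 = 0 ⇒ b_2 = 5 − 5 − 0 = 0. So H_2 = 0.

H_0 = Z,  H_1 = Z,  H_2 = 0.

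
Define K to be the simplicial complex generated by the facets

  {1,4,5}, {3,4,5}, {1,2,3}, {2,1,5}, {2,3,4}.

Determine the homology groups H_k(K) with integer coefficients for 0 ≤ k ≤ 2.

Take the total order 1 < 2 < 3 < 4 < 5 on the vertex set. Then K (dimension 2) consists of the simplices:

  0-simplices (5): [1], [2], [3], [4], [5]
  1-simplices (10): [1,2], [1,3], [1,4], [1,5], [2,3], [2,4], [2,5], [3,4], [3,5], [4,5]
  2-simplices (5): [1,2,3], [1,2,5], [1,4,5], [2,3,4], [3,4,5]

so the chain groups are C_0 ≅ Z^5, C_1 ≅ Z^10, C_2 ≅ Z^5.

Boundary ∂_1: C_1 → C_0 is given by ∂[p,q] = [q] − [p]. For instance
  ∂[3,5] = [5] − [3].
This gives a 5×10 integer matrix of rank 4; reducing to Smith normal form yields diagonal entries (1,1,1,1).

∂_2: C_2 → C_1 acts by ∂[p,q,r] = [q,r] − [p,r] + [p,q]. For instance
  ∂[1,4,5] = [4,5] − [1,5] + [1,4],
  ∂[3,4,5] = [4,5] − [3,5] + [3,4].
The resulting 10×5 matrix has rank 5, and its Smith normal form has invariant factors (1,1,1,1,1).

Computing H_k = (kernel of ∂_k) / (image of ∂_{k+1}):

  H_0: rank C_0 − rank ∂_1 = 5 − 4 = 1, and the invariant factors of ∂_1 are all 1, so H_0 = Z.
  H_1: rank ker ∂_1 − rank ∂_2 = (10 − 4) − 5 = 1, and the invariant factors of ∂_2 are all 1, so H_1 = Z.
  H_2: rank ker ∂_2 − rank ∂_3 = (5 − 5) − 0 = 0, and there is no ∂_3, so H_2 = 0.

H_0 ≅ Z,  H_1 ≅ Z,  H_2 = 0.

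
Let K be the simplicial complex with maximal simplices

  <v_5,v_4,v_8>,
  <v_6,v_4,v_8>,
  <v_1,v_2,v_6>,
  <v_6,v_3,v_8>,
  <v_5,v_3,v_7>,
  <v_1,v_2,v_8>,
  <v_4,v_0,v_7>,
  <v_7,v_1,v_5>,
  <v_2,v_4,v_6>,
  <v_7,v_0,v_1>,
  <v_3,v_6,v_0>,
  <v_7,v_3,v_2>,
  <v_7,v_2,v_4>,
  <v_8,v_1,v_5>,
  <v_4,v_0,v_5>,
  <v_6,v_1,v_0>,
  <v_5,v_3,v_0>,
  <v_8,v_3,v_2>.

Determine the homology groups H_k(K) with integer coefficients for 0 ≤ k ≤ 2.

Order the vertices as v_0 < v_1 < v_2 < v_3 < v_4 < v_5 < v_6 < v_7 < v_8. Listing each simplex with vertices in this order, K has dimension 2 with simplices:

  0-simplices (9): [v_0], [v_1], [v_2], [v_3], [v_4], [v_5], [v_6], [v_7], [v_8]
  1-simplices (27): (27 of them)
  2-simplices (18): (18 of them)

giving chain groups C_0 ≅ Z^9, C_1 ≅ Z^27, C_2 ≅ Z^18.

Boundary ∂_1: C_1 → C_0 is given by ∂[p,q] = [q] − [p].
The 9×27 boundary matrix has rank 8 and Smith normal form diag(1,1,1,1,1,1,1,1).

∂_2: C_2 → C_1 maps a triangle to the signed sum of its edges. For instance
  ∂[v_1,v_2,v_8] = [v_2,v_8] − [v_1,v_8] + [v_1,v_2],
  ∂[v_0,v_1,v_6] = [v_1,v_6] − [v_0,v_6] + [v_0,v_1].
As a 27×18 matrix over Z this has rank 18, with invariant factors (1,1,1,1,1,1,1,1,1,1,1,1,1,1,1,1,1,2).

Reading off H_k = ker ∂_k / im ∂_{k+1}:

  H_0: rank C_0 − rank ∂_1 = 9 − 8 = 1, and the invariant factors of ∂_1 are all 1, so H_0 ≅ Z.
  H_1: rank ker ∂_1 − rank ∂_2 = (27 − 8) − 18 = 1, and ∂_2 has invariant factor 2 > 1, so H_1 ≅ Z ⊕ Z/2.
  H_2: rank ker ∂_2 − rank ∂_3 = (18 − 18) − 0 = 0, and there is no ∂_3, so H_2 ≅ 0.

(K is a triangulation of the Klein bottle.)

H_0 ≅ Z,  H_1 ≅ Z ⊕ Z/2,  H_2 = 0.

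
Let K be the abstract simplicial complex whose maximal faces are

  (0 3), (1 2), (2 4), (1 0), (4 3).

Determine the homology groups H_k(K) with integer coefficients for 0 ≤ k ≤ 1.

H_0 = Z,  H_1 = Z.

We work with the vertex ordering 0 < 1 < 2 < 3 < 4. The simplices of K, each written with vertices in increasing order, are:

  0-simplices (5): [0], [1], [2], [3], [4]
  1-simplices (5): [0,1], [0,3], [1,2], [2,4], [3,4]

giving chain groups C_0 ≅ Z^5, C_1 ≅ Z^5.

Boundary ∂_1: C_1 → C_0 is given by ∂[p,q] = [q] − [p]. For instance
  ∂[0,1] = [1] − [0].
This gives a 5×5 integer matrix of rank 4; reducing to Smith normal form yields diagonal entries (1,1,1,1).

Reading off H_k = ker ∂_k / im ∂_{k+1}:

  H_0: rank C_0 − rank ∂_1 = 5 − 4 = 1, and the invariant factors of ∂_1 are all 1, so H_0 ≅ Z.
  H_1: rank ker ∂_1 − rank ∂_2 = (5 − 4) − 0 = 1, and there is no ∂_2, so H_1 ≅ Z.

(K is a triangulation of the circle S^1.)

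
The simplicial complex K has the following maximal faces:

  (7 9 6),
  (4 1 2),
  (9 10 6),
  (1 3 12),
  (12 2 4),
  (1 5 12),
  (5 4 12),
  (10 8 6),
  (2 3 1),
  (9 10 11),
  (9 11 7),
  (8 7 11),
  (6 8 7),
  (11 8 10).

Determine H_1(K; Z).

H_1 = Z.

Take the total order 1 < 2 < 3 < 4 < 5 < 6 < 7 < 8 < 9 < 10 < 11 < 12 on the vertex set. Then K (dimension 2) consists of the simplices:

  0-simplices (12): [1], [2], [3], [4], [5], [6], [7], [8], [9], [10], [11], [12]
  1-simplices (24): (24 of them)
  2-simplices (14): [1,2,3], [1,2,4], [1,3,12], [1,5,12], [2,4,12], [4,5,12], [6,7,8], [6,7,9], [6,8,10], [6,9,10], [7,8,11], [7,9,11], [8,10,11], [9,10,11]

Hence C_0 ≅ Z^12, C_1 ≅ Z^24, C_2 ≅ Z^14.

Boundary ∂_1: C_1 → C_0 sends each edge [p,q] (with p < q) to q − p. For instance
  ∂[6,7] = [7] − [6].
The 12×24 boundary matrix has rank 10 and Smith normal form diag(1,1,1,1,1,1,1,1,1,1).

The boundary map ∂_2: C_2 → C_1 acts by ∂[p,q,r] = [q,r] − [p,r] + [p,q]. For instance
  ∂[6,9,10] = [9,10] − [6,10] + [6,9],
  ∂[1,3,12] = [3,12] − [1,12] + [1,3].
As a 24×14 matrix over Z this has rank 13, with invariant factors (1,1,1,1,1,1,1,1,1,1,1,1,1).

Now H_k = ker ∂_k / im ∂_{k+1}, so:

  H_1: rank ker ∂_1 − rank ∂_2 = (24 − 10) − 13 = 1, and the invariant factors of ∂_2 are all 1, so H_1 = Z.

(K is a triangulation of the disjoint union of the 2-sphere S^2 and the cylinder S^1 x I.)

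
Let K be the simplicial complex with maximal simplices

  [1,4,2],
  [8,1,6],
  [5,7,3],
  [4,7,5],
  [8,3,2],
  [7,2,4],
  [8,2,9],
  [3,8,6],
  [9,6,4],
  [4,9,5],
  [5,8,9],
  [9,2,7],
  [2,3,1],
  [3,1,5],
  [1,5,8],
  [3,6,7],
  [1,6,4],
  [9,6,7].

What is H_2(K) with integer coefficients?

Order the vertices as 1 < 2 < 3 < 4 < 5 < 6 < 7 < 8 < 9. Listing each simplex with vertices in this order, K has dimension 2 with simplices:

  0-simplices (9): [1], [2], [3], [4], [5], [6], [7], [8], [9]
  1-simplices (27): (27 of them)
  2-simplices (18): [1,2,3], [1,2,4], [1,3,5], [1,4,6], [1,5,8], [1,6,8], [2,3,8], [2,4,7], [2,7,9], [2,8,9], [3,5,7], [3,6,7], [3,6,8], [4,5,7], [4,5,9], [4,6,9], [5,8,9], [6,7,9]

so the chain groups are C_0 ≅ Z^9, C_1 ≅ Z^27, C_2 ≅ Z^18.

The boundary map ∂_1: C_1 → C_0 maps an edge to its endpoints' difference, ∂[p,q] = q − p.
The 9×27 boundary matrix has rank 8 and Smith normal form diag(1,1,1,1,1,1,1,1).

∂_2: C_2 → C_1 maps a triangle to the signed sum of its edges. For instance
  ∂[4,6,9] = [6,9] − [4,9] + [4,6],
  ∂[4,5,7] = [5,7] − [4,7] + [4,5].
The 27×18 boundary matrix has rank 18 and Smith normal form diag(1,1,1,1,1,1,1,1,1,1,1,1,1,1,1,1,1,2).

From H_k ≅ ker(∂_k) / im(∂_{k+1}) we obtain:

  H_2: rank ker ∂_2 − rank ∂_3 = (18 − 18) − 0 = 0, and there is no ∂_3, so H_2 ≅ 0.

(K is a triangulation of the Klein bottle.)

H_2 ≅ 0.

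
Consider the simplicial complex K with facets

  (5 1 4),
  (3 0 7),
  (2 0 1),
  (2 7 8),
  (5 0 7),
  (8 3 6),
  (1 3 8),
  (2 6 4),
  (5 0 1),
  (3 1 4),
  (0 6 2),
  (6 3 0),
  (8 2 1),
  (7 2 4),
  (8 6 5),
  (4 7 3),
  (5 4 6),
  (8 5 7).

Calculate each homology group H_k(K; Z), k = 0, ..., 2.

H_0 = Z,  H_1 = Z^2,  H_2 = Z.

K has 9 vertices, 27 edges, 18 triangles.
rank ∂_0 = 0, rank ∂_1 = 8 ⇒ b_0 = 9 − 0 − 8 = 1; all invariant factors of ∂_1 are 1 so no torsion. So H_0 ≅ Z.
rank ∂_1 = 8, rank ∂_2 = 17 ⇒ b_1 = 27 − 8 − 17 = 2; all invariant factors of ∂_2 are 1 so no torsion. So H_1 ≅ Z^2.
rank ∂_2 = 17, rank ∂_3 = 0 ⇒ b_2 = 18 − 17 − 0 = 1. So H_2 ≅ Z.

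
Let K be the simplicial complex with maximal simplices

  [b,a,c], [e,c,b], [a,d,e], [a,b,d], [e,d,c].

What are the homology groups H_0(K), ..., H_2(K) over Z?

H_0 = Z,  H_1 = Z,  H_2 = 0.

Order the vertices as a < b < c < d < e. Listing each simplex with vertices in this order, K has dimension 2 with simplices:

  0-simplices (5): a, b, c, d, e
  1-simplices (10): ab, ac, ad, ae, bc, bd, be, cd, ce, de
  2-simplices (5): abc, abd, ade, bce, cde

giving chain groups C_0 ≅ Z^5, C_1 ≅ Z^10, C_2 ≅ Z^5.

The boundary map ∂_1: C_1 → C_0 is given by ∂[p,q] = [q] − [p]. For instance
  ∂be = e − b.
The resulting 5×10 matrix has rank 4, and its Smith normal form has invariant factors (1,1,1,1).

Boundary ∂_2: C_2 → C_1 acts by ∂[p,q,r] = [q,r] − [p,r] + [p,q]. For instance
  ∂bce = ce − be + bc,
  ∂abd = bd − ad + ab.
The 10×5 boundary matrix has rank 5 and Smith normal form diag(1,1,1,1,1).

Computing H_k = (kernel of ∂_k) / (image of ∂_{k+1}):

  H_0: rank C_0 − rank ∂_1 = 5 − 4 = 1, and the invariant factors of ∂_1 are all 1, so H_0 = Z.
  H_1: rank ker ∂_1 − rank ∂_2 = (10 − 4) − 5 = 1, and the invariant factors of ∂_2 are all 1, so H_1 = Z.
  H_2: rank ker ∂_2 − rank ∂_3 = (5 − 5) − 0 = 0, and there is no ∂_3, so H_2 = 0.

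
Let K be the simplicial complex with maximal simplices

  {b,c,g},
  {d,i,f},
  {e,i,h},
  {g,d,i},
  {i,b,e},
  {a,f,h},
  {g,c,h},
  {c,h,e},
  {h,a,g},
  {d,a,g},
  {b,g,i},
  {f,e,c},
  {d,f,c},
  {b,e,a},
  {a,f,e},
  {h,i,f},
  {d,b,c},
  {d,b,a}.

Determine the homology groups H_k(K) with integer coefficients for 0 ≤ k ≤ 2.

K has 9 vertices, 27 edges, 18 triangles.
rank ∂_0 = 0, rank ∂_1 = 8 ⇒ b_0 = 9 − 0 − 8 = 1; all invariant factors of ∂_1 are 1 so no torsion. So H_0 ≅ Z.
rank ∂_1 = 8, rank ∂_2 = 18 ⇒ b_1 = 27 − 8 − 18 = 1; ∂_2 has invariant factor(s) [2] giving torsion. So H_1 ≅ Z ⊕ Z/2.
rank ∂_2 = 18, rank ∂_3 = 0 ⇒ b_2 = 18 − 18 − 0 = 0. So H_2 ≅ 0.

H_0 = Z,  H_1 = Z ⊕ Z/2,  H_2 = 0.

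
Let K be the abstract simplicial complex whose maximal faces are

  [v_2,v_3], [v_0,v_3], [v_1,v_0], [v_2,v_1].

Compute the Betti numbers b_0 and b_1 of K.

Order the vertices as v_0 < v_1 < v_2 < v_3. Listing each simplex with vertices in this order, K has dimension 1 with simplices:

  0-simplices (4): [v_0], [v_1], [v_2], [v_3]
  1-simplices (4): [v_0,v_1], [v_0,v_3], [v_1,v_2], [v_2,v_3]

Hence C_0 ≅ Z^4, C_1 ≅ Z^4.

∂_1: C_1 → C_0 maps an edge to its endpoints' difference, ∂[p,q] = q − p. For instance
  ∂[v_0,v_3] = [v_3] − [v_0].
This gives a 4×4 integer matrix of rank 3; reducing to Smith normal form yields diagonal entries (1,1,1).

From H_k ≅ ker(∂_k) / im(∂_{k+1}) we obtain:

  H_0: rank C_0 − rank ∂_1 = 4 − 3 = 1, and the invariant factors of ∂_1 are all 1, so H_0 = Z.
  H_1: rank ker ∂_1 − rank ∂_2 = (4 − 3) − 0 = 1, and there is no ∂_2, so H_1 = Z.

As a check, the Euler characteristic is 4 − 4 = 0, which agrees with 1 − 1 = 0.

Hence the Betti numbers are b_0 = 1, b_1 = 1.

b_0 = 1, b_1 = 1.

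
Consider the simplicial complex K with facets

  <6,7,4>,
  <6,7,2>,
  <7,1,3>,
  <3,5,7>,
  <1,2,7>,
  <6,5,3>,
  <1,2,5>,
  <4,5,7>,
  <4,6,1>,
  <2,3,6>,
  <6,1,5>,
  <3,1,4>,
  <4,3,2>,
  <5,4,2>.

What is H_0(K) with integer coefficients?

Take the total order 1 < 2 < 3 < 4 < 5 < 6 < 7 on the vertex set. Then K (dimension 2) consists of the simplices:

  0-simplices (7): [1], [2], [3], [4], [5], [6], [7]
  1-simplices (21): [1,2], [1,3], [1,4], [1,5], [1,6], [1,7], [2,3], [2,4], [2,5], [2,6], [2,7], [3,4], [3,5], [3,6], [3,7], [4,5], [4,6], [4,7], [5,6], [5,7], [6,7]
  2-simplices (14): [1,2,5], [1,2,7], [1,3,4], [1,3,7], [1,4,6], [1,5,6], [2,3,4], [2,3,6], [2,4,5], [2,6,7], [3,5,6], [3,5,7], [4,5,7], [4,6,7]

giving chain groups C_0 ≅ Z^7, C_1 ≅ Z^21, C_2 ≅ Z^14.

Boundary ∂_1: C_1 → C_0 sends each edge [p,q] (with p < q) to q − p. For instance
  ∂[4,6] = [6] − [4].
This gives a 7×21 integer matrix of rank 6; reducing to Smith normal form yields diagonal entries (1,1,1,1,1,1).

The boundary map ∂_2: C_2 → C_1 maps a triangle to the signed sum of its edges. For instance
  ∂[4,6,7] = [6,7] − [4,7] + [4,6],
  ∂[1,3,7] = [3,7] − [1,7] + [1,3].
This gives a 21×14 integer matrix of rank 13; reducing to Smith normal form yields diagonal entries (1,1,1,1,1,1,1,1,1,1,1,1,1).

Now H_k = ker ∂_k / im ∂_{k+1}, so:

  H_0: rank C_0 − rank ∂_1 = 7 − 6 = 1, and the invariant factors of ∂_1 are all 1, so H_0 ≅ Z.

H_0 ≅ Z.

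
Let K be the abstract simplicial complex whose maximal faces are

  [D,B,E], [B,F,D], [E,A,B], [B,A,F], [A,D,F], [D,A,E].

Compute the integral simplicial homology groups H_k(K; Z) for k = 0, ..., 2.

K has 5 vertices, 9 edges, 6 triangles.
rank ∂_0 = 0, rank ∂_1 = 4 ⇒ b_0 = 5 − 0 − 4 = 1; all invariant factors of ∂_1 are 1 so no torsion. So H_0 = Z.
rank ∂_1 = 4, rank ∂_2 = 5 ⇒ b_1 = 9 − 4 − 5 = 0; all invariant factors of ∂_2 are 1 so no torsion. So H_1 = 0.
rank ∂_2 = 5, rank ∂_3 = 0 ⇒ b_2 = 6 − 5 − 0 = 1. So H_2 = Z.

H_0 = Z,  H_1 = 0,  H_2 = Z.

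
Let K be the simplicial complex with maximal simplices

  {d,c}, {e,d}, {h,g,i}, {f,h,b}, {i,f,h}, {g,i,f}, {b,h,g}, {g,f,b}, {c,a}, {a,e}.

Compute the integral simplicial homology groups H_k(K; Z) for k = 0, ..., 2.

H_0 = Z^2,  H_1 = Z,  H_2 = Z.

Fix the vertex order a < b < c < d < e < f < g < h < i and write every simplex with vertices in increasing order. Then dim K = 2 and the simplices of K are:

  0-simplices (9): a, b, c, d, e, f, g, h, i
  1-simplices (13): ac, ae, bf, bg, bh, cd, de, fg, fh, fi, gh, gi, hi
  2-simplices (6): bfg, bfh, bgh, fgi, fhi, ghi

giving chain groups C_0 ≅ Z^9, C_1 ≅ Z^13, C_2 ≅ Z^6.

The boundary map ∂_1: C_1 → C_0 sends each edge [p,q] (with p < q) to q − p. For instance
  ∂fg = g − f.
As a 9×13 matrix over Z this has rank 7, with invariant factors (1,1,1,1,1,1,1).

Boundary ∂_2: C_2 → C_1 acts by ∂[p,q,r] = [q,r] − [p,r] + [p,q]. For instance
  ∂fgi = gi − fi + fg,
  ∂ghi = hi − gi + gh.
This gives a 13×6 integer matrix of rank 5; reducing to Smith normal form yields diagonal entries (1,1,1,1,1).

Computing H_k = (kernel of ∂_k) / (image of ∂_{k+1}):

  H_0: rank C_0 − rank ∂_1 = 9 − 7 = 2, and the invariant factors of ∂_1 are all 1, so H_0 = Z^2.
  H_1: rank ker ∂_1 − rank ∂_2 = (13 − 7) − 5 = 1, and the invariant factors of ∂_2 are all 1, so H_1 = Z.
  H_2: rank ker ∂_2 − rank ∂_3 = (6 − 5) − 0 = 1, and there is no ∂_3, so H_2 = Z.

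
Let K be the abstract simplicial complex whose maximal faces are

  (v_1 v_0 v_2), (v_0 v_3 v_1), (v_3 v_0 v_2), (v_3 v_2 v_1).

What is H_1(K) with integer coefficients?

H_1 = 0.

Take the total order v_0 < v_1 < v_2 < v_3 on the vertex set. Then K (dimension 2) consists of the simplices:

  0-simplices (4): [v_0], [v_1], [v_2], [v_3]
  1-simplices (6): [v_0,v_1], [v_0,v_2], [v_0,v_3], [v_1,v_2], [v_1,v_3], [v_2,v_3]
  2-simplices (4): [v_0,v_1,v_2], [v_0,v_1,v_3], [v_0,v_2,v_3], [v_1,v_2,v_3]

Hence C_0 ≅ Z^4, C_1 ≅ Z^6, C_2 ≅ Z^4.

Boundary ∂_1: C_1 → C_0 is given by ∂[p,q] = [q] − [p]. For instance
  ∂[v_0,v_1] = [v_1] − [v_0].
This gives a 4×6 integer matrix of rank 3; reducing to Smith normal form yields diagonal entries (1,1,1).

∂_2: C_2 → C_1 sends each 2-simplex [p,q,r] to [q,r] − [p,r] + [p,q]. For instance
  ∂[v_0,v_2,v_3] = [v_2,v_3] − [v_0,v_3] + [v_0,v_2],
  ∂[v_0,v_1,v_2] = [v_1,v_2] − [v_0,v_2] + [v_0,v_1].
The 6×4 boundary matrix has rank 3 and Smith normal form diag(1,1,1).

From H_k ≅ ker(∂_k) / im(∂_{k+1}) we obtain:

  H_1: rank ker ∂_1 − rank ∂_2 = (6 − 3) − 3 = 0, and the invariant factors of ∂_2 are all 1, so H_1 ≅ 0.

(K is a triangulation of the 2-sphere S^2.)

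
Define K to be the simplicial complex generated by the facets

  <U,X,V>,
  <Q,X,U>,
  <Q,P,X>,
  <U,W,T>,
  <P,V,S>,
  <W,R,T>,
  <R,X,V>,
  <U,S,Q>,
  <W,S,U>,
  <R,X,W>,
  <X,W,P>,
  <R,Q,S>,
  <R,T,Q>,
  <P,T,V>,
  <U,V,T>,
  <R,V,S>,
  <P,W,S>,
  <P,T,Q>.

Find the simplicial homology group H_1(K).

H_1 = Z^2.

Fix the vertex order P < Q < R < S < T < U < V < W < X and write every simplex with vertices in increasing order. Then dim K = 2 and the simplices of K are:

  0-simplices (9): P, Q, R, S, T, U, V, W, X
  1-simplices (27): PQ, PS, PT, PV, PW, PX, QR, QS, QT, QU, QX, RS, RT, RV, RW, RX, SU, SV, SW, TU, TV, TW, UV, UW, UX, VX, WX
  2-simplices (18): PQT, PQX, PSV, PSW, PTV, PWX, QRS, QRT, QSU, QUX, RSV, RTW, RVX, RWX, SUW, TUV, TUW, UVX

so the chain groups are C_0 ≅ Z^9, C_1 ≅ Z^27, C_2 ≅ Z^18.

∂_1: C_1 → C_0 maps an edge to its endpoints' difference, ∂[p,q] = q − p. For instance
  ∂PX = X − P.
As a 9×27 matrix over Z this has rank 8, with invariant factors (1,1,1,1,1,1,1,1).

∂_2: C_2 → C_1 maps a triangle to the signed sum of its edges. For instance
  ∂SUW = UW − SW + SU,
  ∂PSW = SW − PW + PS.
The resulting 27×18 matrix has rank 17, and its Smith normal form has invariant factors (1,1,1,1,1,1,1,1,1,1,1,1,1,1,1,1,1).

Computing H_k = (kernel of ∂_k) / (image of ∂_{k+1}):

  H_1: rank ker ∂_1 − rank ∂_2 = (27 − 8) − 17 = 2, and the invariant factors of ∂_2 are all 1, so H_1 = Z^2.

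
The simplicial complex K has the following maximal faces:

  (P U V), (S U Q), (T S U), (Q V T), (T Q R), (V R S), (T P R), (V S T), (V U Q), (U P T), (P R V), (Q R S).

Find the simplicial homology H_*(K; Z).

We work with the vertex ordering P < Q < R < S < T < U < V. The simplices of K, each written with vertices in increasing order, are:

  0-simplices (7): P, Q, R, S, T, U, V
  1-simplices (18): PR, PT, PU, PV, QR, QS, QT, QU, QV, RS, RT, RV, ST, SU, SV, TU, TV, UV
  2-simplices (12): PRT, PRV, PTU, PUV, QRS, QRT, QSU, QTV, QUV, RSV, STU, STV

so the chain groups are C_0 ≅ Z^7, C_1 ≅ Z^18, C_2 ≅ Z^12.

∂_1: C_1 → C_0 maps an edge to its endpoints' difference, ∂[p,q] = q − p.
The 7×18 boundary matrix has rank 6 and Smith normal form diag(1,1,1,1,1,1).

Boundary ∂_2: C_2 → C_1 maps a triangle to the signed sum of its edges. For instance
  ∂PRV = RV − PV + PR,
  ∂QRT = RT − QT + QR.
This gives a 18×12 integer matrix of rank 12; reducing to Smith normal form yields diagonal entries (1,1,1,1,1,1,1,1,1,1,1,2).

Computing H_k = (kernel of ∂_k) / (image of ∂_{k+1}):

  H_0: rank C_0 − rank ∂_1 = 7 − 6 = 1, and the invariant factors of ∂_1 are all 1, so H_0 = Z.
  H_1: rank ker ∂_1 − rank ∂_2 = (18 − 6) − 12 = 0, and ∂_2 has invariant factor 2 > 1, so H_1 = Z/2Z.
  H_2: rank ker ∂_2 − rank ∂_3 = (12 − 12) − 0 = 0, and there is no ∂_3, so H_2 = 0.

As a check, the Euler characteristic is 7 − 18 + 12 = 1, which agrees with 1 − 0 + 0 = 1.

H_0 ≅ Z,  H_1 ≅ Z/2Z,  H_2 = 0.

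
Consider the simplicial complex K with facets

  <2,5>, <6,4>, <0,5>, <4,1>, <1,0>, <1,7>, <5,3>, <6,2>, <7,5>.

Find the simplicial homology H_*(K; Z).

Order the vertices as 0 < 1 < 2 < 3 < 4 < 5 < 6 < 7. Listing each simplex with vertices in this order, K has dimension 1 with simplices:

  0-simplices (8): [0], [1], [2], [3], [4], [5], [6], [7]
  1-simplices (9): [0,1], [0,5], [1,4], [1,7], [2,5], [2,6], [3,5], [4,6], [5,7]

Hence C_0 ≅ Z^8, C_1 ≅ Z^9.

The boundary map ∂_1: C_1 → C_0 is given by ∂[p,q] = [q] − [p]. For instance
  ∂[5,7] = [7] − [5].
As a 8×9 matrix over Z this has rank 7, with invariant factors (1,1,1,1,1,1,1).

Now H_k = ker ∂_k / im ∂_{k+1}, so:

  H_0: rank C_0 − rank ∂_1 = 8 − 7 = 1, and the invariant factors of ∂_1 are all 1, so H_0 = Z.
  H_1: rank ker ∂_1 − rank ∂_2 = (9 − 7) − 0 = 2, and there is no ∂_2, so H_1 = Z^2.

As a check, the Euler characteristic is 8 − 9 = -1, which agrees with 1 − 2 = -1.

H_0 ≅ Z,  H_1 ≅ Z^2.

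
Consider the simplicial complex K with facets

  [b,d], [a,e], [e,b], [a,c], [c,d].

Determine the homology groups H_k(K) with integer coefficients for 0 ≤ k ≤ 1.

Order the vertices as a < b < c < d < e. Listing each simplex with vertices in this order, K has dimension 1 with simplices:

  0-simplices (5): a, b, c, d, e
  1-simplices (5): ac, ae, bd, be, cd

so the chain groups are C_0 ≅ Z^5, C_1 ≅ Z^5.

Boundary ∂_1: C_1 → C_0 sends each edge [p,q] (with p < q) to q − p. For instance
  ∂ae = e − a.
The 5×5 boundary matrix has rank 4 and Smith normal form diag(1,1,1,1).

Computing H_k = (kernel of ∂_k) / (image of ∂_{k+1}):

  H_0: rank C_0 − rank ∂_1 = 5 − 4 = 1, and the invariant factors of ∂_1 are all 1, so H_0 = Z.
  H_1: rank ker ∂_1 − rank ∂_2 = (5 − 4) − 0 = 1, and there is no ∂_2, so H_1 = Z.

H_0 ≅ Z,  H_1 ≅ Z.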